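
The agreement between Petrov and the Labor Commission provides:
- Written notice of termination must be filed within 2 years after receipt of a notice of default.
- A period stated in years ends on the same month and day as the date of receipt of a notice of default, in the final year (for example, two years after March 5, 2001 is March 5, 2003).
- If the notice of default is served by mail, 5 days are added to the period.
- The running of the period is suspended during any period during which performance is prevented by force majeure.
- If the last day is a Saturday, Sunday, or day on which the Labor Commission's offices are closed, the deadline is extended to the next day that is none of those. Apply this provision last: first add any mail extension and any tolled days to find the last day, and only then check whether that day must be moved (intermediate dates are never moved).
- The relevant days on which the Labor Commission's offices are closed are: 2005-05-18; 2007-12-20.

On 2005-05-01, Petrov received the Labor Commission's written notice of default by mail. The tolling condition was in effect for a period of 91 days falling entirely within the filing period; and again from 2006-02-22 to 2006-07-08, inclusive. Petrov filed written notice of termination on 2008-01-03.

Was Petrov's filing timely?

No

2 years after 2005-05-01 is May 1, 2007.
Service was by mail, adding 5 days: May 1, 2007 + 5 days = May 6, 2007.
Tolling adds 91 days: May 6, 2007 + 91 days = August 5, 2007.
From February 22, 2006 through July 8, 2006 inclusive is 137 days; tolling adds 137 days: August 5, 2007 + 137 days = December 20, 2007.
December 20, 2007 is a listed holiday. The next qualifying day is December 21, 2007.
The deadline is December 21, 2007; the filing on January 3, 2008 is after that date.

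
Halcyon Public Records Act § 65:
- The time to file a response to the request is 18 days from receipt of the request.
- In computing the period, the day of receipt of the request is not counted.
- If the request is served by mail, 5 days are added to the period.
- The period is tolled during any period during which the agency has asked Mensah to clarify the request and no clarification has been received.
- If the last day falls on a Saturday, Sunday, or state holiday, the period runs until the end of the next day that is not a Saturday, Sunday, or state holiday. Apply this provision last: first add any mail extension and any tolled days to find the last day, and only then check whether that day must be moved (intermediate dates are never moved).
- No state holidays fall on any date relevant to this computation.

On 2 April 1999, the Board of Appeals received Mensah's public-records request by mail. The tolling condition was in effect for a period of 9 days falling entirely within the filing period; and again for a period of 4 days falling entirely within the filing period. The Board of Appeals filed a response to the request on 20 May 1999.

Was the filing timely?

No

18 days after 2 April 1999 is April 20, 1999.
Service was by mail, adding 5 days: April 20, 1999 + 5 days = April 25, 1999.
Tolling adds 9 days: April 25, 1999 + 9 days = May 4, 1999.
Tolling adds 4 days: May 4, 1999 + 4 days = May 8, 1999.
May 8, 1999 is Saturday; May 9, 1999 is Sunday. The next qualifying day is May 10, 1999.
The deadline is May 10, 1999; the filing on May 20, 1999 is after that date.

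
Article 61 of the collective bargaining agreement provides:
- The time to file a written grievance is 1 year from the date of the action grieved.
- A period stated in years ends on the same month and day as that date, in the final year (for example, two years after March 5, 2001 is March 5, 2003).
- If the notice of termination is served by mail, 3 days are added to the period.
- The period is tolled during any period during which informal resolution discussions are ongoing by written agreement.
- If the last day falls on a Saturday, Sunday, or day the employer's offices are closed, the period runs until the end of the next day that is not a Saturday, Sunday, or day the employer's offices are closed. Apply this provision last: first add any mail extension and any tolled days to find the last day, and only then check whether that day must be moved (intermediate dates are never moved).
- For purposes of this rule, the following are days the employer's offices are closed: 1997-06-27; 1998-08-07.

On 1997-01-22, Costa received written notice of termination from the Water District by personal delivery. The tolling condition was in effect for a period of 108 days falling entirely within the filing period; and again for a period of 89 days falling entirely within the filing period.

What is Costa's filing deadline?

1 year after 1997-01-22 is January 22, 1998.
Service was not by mail, so no mail extension applies.
Tolling adds 108 days: January 22, 1998 + 108 days = May 10, 1998.
Tolling adds 89 days: May 10, 1998 + 89 days = August 7, 1998.
August 7, 1998 is a listed holiday; August 8, 1998 is Saturday; August 9, 1998 is Sunday. The next qualifying day is August 10, 1998.

August 10, 1998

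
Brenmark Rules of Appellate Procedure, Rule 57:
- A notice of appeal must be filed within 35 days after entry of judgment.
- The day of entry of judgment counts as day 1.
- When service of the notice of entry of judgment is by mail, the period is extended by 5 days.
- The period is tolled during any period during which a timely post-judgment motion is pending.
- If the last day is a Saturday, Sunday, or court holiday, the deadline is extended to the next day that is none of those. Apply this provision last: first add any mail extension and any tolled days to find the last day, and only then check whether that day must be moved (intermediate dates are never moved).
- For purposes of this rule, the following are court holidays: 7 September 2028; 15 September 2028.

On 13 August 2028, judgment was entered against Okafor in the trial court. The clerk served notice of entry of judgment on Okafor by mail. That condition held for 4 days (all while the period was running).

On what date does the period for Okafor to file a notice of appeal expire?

Counting 13 August 2028 as day 1, day 35 is September 16, 2028.
Service was by mail, adding 5 days: September 16, 2028 + 5 days = September 21, 2028.
Tolling adds 4 days: September 21, 2028 + 4 days = September 25, 2028.
September 25, 2028 is a Monday and not a court holiday, so no extension applies.

September 25, 2028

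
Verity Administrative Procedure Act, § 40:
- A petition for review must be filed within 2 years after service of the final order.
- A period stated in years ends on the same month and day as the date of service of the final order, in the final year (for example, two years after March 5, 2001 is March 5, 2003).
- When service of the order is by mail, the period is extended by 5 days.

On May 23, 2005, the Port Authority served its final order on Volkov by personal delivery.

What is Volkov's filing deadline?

May 23, 2007

2 years after May 23, 2005 is May 23, 2007.
Service was not by mail, so no mail extension applies.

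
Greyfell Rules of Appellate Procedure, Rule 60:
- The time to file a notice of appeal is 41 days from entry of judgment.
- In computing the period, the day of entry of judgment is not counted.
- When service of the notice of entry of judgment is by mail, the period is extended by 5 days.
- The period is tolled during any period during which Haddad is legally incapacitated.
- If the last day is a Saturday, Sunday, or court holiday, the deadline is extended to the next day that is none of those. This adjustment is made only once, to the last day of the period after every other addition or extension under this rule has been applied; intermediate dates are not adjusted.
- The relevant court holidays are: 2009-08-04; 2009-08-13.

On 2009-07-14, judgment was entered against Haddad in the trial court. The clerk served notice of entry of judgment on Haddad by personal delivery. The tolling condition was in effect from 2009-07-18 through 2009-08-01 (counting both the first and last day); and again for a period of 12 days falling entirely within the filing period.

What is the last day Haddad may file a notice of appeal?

41 days after 2009-07-14 is August 24, 2009.
Service was not by mail, so no mail extension applies.
From July 18, 2009 through August 1, 2009 inclusive is 15 days; tolling adds 15 days: August 24, 2009 + 15 days = September 8, 2009.
Tolling adds 12 days: September 8, 2009 + 12 days = September 20, 2009.
September 20, 2009 is Sunday. The next qualifying day is September 21, 2009.

September 21, 2009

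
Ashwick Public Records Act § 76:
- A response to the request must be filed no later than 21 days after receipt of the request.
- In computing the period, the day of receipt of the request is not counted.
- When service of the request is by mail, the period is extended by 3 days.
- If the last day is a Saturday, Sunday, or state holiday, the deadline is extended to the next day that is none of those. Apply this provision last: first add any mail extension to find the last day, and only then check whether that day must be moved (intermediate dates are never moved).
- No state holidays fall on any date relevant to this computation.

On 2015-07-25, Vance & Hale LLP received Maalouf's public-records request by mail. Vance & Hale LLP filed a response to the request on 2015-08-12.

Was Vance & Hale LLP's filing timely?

21 days after 2015-07-25 is August 15, 2015.
Service was by mail, adding 3 days: August 15, 2015 + 3 days = August 18, 2015.
August 18, 2015 is a Tuesday and not a state holiday, so no extension applies.
The deadline is August 18, 2015; the filing on August 12, 2015 is on or before that date.

Yes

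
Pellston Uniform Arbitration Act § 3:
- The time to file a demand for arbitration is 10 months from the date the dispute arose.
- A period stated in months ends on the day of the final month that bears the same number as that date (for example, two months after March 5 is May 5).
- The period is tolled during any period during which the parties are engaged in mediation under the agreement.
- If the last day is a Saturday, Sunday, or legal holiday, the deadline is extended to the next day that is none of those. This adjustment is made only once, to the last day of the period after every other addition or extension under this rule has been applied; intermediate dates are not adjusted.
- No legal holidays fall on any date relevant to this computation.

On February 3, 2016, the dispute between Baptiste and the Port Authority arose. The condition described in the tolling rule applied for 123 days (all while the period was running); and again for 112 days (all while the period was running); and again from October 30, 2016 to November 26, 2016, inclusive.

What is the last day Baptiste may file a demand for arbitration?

August 23, 2017

10 months after February 3, 2016 is December 3, 2016.
Tolling adds 123 days: December 3, 2016 + 123 days = April 5, 2017.
Tolling adds 112 days: April 5, 2017 + 112 days = July 26, 2017.
From October 30, 2016 through November 26, 2016 inclusive is 28 days; tolling adds 28 days: July 26, 2017 + 28 days = August 23, 2017.
August 23, 2017 is a Wednesday and not a legal holiday, so no extension applies.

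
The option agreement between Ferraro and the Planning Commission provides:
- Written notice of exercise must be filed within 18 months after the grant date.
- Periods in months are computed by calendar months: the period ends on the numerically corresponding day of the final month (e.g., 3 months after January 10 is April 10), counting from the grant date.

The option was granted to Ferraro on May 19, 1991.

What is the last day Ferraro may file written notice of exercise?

18 months after May 19, 1991 is November 19, 1992.

November 19, 1992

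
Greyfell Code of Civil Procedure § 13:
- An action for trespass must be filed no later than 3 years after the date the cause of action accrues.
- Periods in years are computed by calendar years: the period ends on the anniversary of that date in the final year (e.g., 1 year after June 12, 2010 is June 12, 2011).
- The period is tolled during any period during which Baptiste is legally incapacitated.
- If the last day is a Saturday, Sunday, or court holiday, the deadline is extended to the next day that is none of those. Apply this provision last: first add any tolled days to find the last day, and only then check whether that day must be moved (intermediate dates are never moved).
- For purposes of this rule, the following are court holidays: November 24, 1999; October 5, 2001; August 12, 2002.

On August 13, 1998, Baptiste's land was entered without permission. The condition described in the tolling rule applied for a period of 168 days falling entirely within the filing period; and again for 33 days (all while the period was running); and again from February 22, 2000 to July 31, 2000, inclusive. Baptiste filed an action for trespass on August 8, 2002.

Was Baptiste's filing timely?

Yes

3 years after August 13, 1998 is August 13, 2001.
Tolling adds 168 days: August 13, 2001 + 168 days = January 28, 2002.
Tolling adds 33 days: January 28, 2002 + 33 days = March 2, 2002.
From February 22, 2000 through July 31, 2000 inclusive is 161 days; tolling adds 161 days: March 2, 2002 + 161 days = August 10, 2002.
August 10, 2002 is Saturday; August 11, 2002 is Sunday; August 12, 2002 is a listed holiday. The next qualifying day is August 13, 2002.
The deadline is August 13, 2002; the filing on August 8, 2002 is on or before that date.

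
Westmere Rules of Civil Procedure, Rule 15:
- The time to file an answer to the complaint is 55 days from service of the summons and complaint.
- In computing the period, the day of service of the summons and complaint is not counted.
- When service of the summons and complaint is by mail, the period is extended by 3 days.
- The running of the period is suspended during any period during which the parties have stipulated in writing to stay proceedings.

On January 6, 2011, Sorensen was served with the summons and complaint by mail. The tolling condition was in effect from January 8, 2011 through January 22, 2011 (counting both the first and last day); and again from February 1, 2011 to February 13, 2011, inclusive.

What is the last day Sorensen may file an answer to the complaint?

April 2, 2011

55 days after January 6, 2011 is March 2, 2011.
Service was by mail, adding 3 days: March 2, 2011 + 3 days = March 5, 2011.
From January 8, 2011 through January 22, 2011 inclusive is 15 days; tolling adds 15 days: March 5, 2011 + 15 days = March 20, 2011.
From February 1, 2011 through February 13, 2011 inclusive is 13 days; tolling adds 13 days: March 20, 2011 + 13 days = April 2, 2011.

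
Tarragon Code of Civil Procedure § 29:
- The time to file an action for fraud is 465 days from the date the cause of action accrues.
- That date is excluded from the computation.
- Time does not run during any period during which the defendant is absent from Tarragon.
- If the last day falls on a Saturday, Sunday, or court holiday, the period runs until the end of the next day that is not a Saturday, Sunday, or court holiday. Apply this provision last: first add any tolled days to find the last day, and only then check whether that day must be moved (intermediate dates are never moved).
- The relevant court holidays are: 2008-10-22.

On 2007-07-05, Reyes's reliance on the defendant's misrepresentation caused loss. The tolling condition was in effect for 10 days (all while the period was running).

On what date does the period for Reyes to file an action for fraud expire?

465 days after 2007-07-05 is October 12, 2008.
Tolling adds 10 days: October 12, 2008 + 10 days = October 22, 2008.
October 22, 2008 is a listed holiday. The next qualifying day is October 23, 2008.

October 23, 2008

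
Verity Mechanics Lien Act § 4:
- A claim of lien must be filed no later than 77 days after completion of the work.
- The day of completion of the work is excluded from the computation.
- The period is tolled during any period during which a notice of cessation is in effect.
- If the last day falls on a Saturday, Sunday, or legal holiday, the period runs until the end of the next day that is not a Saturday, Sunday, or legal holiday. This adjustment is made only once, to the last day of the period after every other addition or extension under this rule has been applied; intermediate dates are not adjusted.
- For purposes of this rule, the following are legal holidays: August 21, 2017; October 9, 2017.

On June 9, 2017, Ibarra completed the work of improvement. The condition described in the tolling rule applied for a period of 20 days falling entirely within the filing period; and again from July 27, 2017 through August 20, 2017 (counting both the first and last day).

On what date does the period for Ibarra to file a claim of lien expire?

October 10, 2017

77 days after June 9, 2017 is August 25, 2017.
Tolling adds 20 days: August 25, 2017 + 20 days = September 14, 2017.
From July 27, 2017 through August 20, 2017 inclusive is 25 days; tolling adds 25 days: September 14, 2017 + 25 days = October 9, 2017.
October 9, 2017 is a listed holiday. The next qualifying day is October 10, 2017.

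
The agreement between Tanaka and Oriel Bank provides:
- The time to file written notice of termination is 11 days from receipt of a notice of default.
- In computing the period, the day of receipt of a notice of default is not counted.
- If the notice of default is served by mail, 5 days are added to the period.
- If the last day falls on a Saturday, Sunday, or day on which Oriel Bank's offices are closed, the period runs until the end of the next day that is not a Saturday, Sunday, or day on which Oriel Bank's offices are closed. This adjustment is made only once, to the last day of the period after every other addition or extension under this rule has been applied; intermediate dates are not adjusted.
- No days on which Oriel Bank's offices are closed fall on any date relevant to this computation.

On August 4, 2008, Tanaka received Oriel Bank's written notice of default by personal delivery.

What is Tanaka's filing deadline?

11 days after August 4, 2008 is August 15, 2008.
Service was not by mail, so no mail extension applies.
August 15, 2008 is a Friday and not a day on which Oriel Bank's offices are closed, so no extension applies.

August 15, 2008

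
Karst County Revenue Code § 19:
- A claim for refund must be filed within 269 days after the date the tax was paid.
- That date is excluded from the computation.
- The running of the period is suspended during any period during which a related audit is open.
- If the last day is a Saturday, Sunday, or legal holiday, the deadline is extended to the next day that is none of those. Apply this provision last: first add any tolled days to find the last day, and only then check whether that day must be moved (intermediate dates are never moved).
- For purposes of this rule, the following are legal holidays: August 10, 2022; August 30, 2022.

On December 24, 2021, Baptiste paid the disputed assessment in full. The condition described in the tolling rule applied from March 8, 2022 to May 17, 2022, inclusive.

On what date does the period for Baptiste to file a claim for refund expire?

269 days after December 24, 2021 is September 19, 2022.
From March 8, 2022 through May 17, 2022 inclusive is 71 days; tolling adds 71 days: September 19, 2022 + 71 days = November 29, 2022.
November 29, 2022 is a Tuesday and not a legal holiday, so no extension applies.

November 29, 2022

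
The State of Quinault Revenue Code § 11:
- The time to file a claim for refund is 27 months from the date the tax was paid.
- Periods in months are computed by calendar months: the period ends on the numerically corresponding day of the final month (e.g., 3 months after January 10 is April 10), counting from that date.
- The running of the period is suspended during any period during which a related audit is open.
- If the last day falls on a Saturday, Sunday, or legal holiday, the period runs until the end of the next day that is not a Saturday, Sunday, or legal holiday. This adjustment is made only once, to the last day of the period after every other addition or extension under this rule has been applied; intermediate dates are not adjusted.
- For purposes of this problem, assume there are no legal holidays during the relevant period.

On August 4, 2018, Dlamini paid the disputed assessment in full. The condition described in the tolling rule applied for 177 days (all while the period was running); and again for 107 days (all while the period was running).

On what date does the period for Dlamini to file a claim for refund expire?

27 months after August 4, 2018 is November 4, 2020.
Tolling adds 177 days: November 4, 2020 + 177 days = April 30, 2021.
Tolling adds 107 days: April 30, 2021 + 107 days = August 15, 2021.
August 15, 2021 is Sunday. The next qualifying day is August 16, 2021.

August 16, 2021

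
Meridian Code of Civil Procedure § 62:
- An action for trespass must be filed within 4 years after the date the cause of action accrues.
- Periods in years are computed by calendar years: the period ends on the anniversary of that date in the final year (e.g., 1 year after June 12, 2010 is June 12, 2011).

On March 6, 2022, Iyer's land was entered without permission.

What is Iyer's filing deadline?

March 6, 2026

4 years after March 6, 2022 is March 6, 2026.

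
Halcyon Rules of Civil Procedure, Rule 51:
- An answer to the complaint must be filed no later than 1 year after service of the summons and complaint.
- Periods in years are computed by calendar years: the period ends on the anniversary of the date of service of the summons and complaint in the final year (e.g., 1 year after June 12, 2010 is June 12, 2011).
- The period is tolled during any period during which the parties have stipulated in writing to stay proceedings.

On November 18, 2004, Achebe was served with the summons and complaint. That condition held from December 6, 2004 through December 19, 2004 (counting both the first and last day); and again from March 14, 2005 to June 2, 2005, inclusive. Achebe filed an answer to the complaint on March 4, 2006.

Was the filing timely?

No

1 year after November 18, 2004 is November 18, 2005.
From December 6, 2004 through December 19, 2004 inclusive is 14 days; tolling adds 14 days: November 18, 2005 + 14 days = December 2, 2005.
From March 14, 2005 through June 2, 2005 inclusive is 81 days; tolling adds 81 days: December 2, 2005 + 81 days = February 21, 2006.
The deadline is February 21, 2006; the filing on March 4, 2006 is after that date.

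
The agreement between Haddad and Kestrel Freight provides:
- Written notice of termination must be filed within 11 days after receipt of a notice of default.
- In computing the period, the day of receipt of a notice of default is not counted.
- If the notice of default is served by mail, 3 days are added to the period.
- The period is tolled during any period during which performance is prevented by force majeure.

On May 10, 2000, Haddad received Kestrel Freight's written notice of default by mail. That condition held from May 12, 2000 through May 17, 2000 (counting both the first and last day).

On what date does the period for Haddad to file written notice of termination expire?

11 days after May 10, 2000 is May 21, 2000.
Service was by mail, adding 3 days: May 21, 2000 + 3 days = May 24, 2000.
From May 12, 2000 through May 17, 2000 inclusive is 6 days; tolling adds 6 days: May 24, 2000 + 6 days = May 30, 2000.

May 30, 2000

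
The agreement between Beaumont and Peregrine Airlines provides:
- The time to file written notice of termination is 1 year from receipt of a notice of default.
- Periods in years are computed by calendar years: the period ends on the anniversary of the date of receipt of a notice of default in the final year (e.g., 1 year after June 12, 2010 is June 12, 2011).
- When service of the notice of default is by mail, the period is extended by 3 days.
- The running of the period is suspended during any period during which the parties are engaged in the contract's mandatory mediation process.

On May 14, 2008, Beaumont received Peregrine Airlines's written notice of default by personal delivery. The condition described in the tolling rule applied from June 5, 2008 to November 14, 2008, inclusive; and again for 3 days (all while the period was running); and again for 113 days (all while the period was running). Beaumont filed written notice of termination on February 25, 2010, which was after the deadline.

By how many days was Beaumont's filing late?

1 year after May 14, 2008 is May 14, 2009.
Service was not by mail, so no mail extension applies.
From June 5, 2008 through November 14, 2008 inclusive is 163 days; tolling adds 163 days: May 14, 2009 + 163 days = October 24, 2009.
Tolling adds 3 days: October 24, 2009 + 3 days = October 27, 2009.
Tolling adds 113 days: October 27, 2009 + 113 days = February 17, 2010.
The deadline is February 17, 2010; from February 17, 2010 to February 25, 2010 is 8 days.

8 days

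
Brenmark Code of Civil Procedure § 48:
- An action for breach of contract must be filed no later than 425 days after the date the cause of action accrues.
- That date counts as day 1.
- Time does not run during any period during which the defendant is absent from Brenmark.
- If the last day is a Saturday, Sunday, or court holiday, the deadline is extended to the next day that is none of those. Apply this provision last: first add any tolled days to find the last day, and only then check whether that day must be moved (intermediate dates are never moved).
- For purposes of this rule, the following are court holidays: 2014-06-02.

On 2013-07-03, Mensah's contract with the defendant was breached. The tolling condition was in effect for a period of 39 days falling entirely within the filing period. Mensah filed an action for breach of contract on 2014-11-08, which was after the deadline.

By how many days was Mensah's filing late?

30 days

Counting 2013-07-03 as day 1, day 425 is August 31, 2014.
Tolling adds 39 days: August 31, 2014 + 39 days = October 9, 2014.
October 9, 2014 is a Thursday and not a court holiday, so no extension applies.
The deadline is October 9, 2014; from October 9, 2014 to November 8, 2014 is 30 days.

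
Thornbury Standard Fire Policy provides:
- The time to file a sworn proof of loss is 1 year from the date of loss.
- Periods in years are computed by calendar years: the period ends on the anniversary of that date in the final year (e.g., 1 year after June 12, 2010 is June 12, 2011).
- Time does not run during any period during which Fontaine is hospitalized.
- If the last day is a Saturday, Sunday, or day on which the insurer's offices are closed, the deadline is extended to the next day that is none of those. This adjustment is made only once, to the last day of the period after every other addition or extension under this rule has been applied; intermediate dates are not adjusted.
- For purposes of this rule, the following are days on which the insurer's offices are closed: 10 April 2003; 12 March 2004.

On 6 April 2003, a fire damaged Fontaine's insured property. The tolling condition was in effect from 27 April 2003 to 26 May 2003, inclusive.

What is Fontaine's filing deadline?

1 year after 6 April 2003 is April 6, 2004.
From April 27, 2003 through May 26, 2003 inclusive is 30 days; tolling adds 30 days: April 6, 2004 + 30 days = May 6, 2004.
May 6, 2004 is a Thursday and not a day on which the insurer's offices are closed, so no extension applies.

May 6, 2004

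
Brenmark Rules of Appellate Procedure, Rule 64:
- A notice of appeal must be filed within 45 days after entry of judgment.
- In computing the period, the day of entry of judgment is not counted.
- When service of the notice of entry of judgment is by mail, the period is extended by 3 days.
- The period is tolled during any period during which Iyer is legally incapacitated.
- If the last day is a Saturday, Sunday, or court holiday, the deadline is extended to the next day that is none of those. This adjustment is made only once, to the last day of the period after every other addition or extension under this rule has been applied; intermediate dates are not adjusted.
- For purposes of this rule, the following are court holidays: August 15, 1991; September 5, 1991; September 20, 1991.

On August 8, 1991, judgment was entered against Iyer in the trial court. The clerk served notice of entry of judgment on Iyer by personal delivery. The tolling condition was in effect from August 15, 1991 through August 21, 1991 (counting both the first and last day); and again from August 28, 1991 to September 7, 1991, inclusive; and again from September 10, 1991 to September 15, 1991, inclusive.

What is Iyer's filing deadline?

45 days after August 8, 1991 is September 22, 1991.
Service was not by mail, so no mail extension applies.
From August 15, 1991 through August 21, 1991 inclusive is 7 days; tolling adds 7 days: September 22, 1991 + 7 days = September 29, 1991.
From August 28, 1991 through September 7, 1991 inclusive is 11 days; tolling adds 11 days: September 29, 1991 + 11 days = October 10, 1991.
From September 10, 1991 through September 15, 1991 inclusive is 6 days; tolling adds 6 days: October 10, 1991 + 6 days = October 16, 1991.
October 16, 1991 is a Wednesday and not a court holiday, so no extension applies.

October 16, 1991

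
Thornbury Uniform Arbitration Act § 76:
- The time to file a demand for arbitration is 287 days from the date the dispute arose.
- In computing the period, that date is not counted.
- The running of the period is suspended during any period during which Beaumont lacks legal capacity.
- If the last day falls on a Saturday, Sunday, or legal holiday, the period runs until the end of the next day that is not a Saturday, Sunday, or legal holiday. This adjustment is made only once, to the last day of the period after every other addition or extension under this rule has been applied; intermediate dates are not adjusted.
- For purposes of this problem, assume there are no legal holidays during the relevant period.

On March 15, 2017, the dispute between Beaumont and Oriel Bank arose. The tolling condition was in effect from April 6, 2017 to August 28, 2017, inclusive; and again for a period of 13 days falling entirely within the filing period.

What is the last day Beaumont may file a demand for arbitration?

287 days after March 15, 2017 is December 27, 2017.
From April 6, 2017 through August 28, 2017 inclusive is 145 days; tolling adds 145 days: December 27, 2017 + 145 days = May 21, 2018.
Tolling adds 13 days: May 21, 2018 + 13 days = June 3, 2018.
June 3, 2018 is Sunday. The next qualifying day is June 4, 2018.

June 4, 2018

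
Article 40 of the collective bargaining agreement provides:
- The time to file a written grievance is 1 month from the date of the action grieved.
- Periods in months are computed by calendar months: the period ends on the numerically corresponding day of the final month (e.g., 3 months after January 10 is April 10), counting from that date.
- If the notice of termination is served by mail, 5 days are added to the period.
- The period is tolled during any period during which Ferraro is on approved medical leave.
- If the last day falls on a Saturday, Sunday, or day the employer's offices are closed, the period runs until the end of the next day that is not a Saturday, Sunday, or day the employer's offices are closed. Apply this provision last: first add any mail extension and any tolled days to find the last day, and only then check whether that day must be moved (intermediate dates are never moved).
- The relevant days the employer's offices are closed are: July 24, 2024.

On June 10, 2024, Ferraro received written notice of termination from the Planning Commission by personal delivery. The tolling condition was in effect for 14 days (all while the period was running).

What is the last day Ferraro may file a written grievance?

1 month after June 10, 2024 is July 10, 2024.
Service was not by mail, so no mail extension applies.
Tolling adds 14 days: July 10, 2024 + 14 days = July 24, 2024.
July 24, 2024 is a listed holiday. The next qualifying day is July 25, 2024.

July 25, 2024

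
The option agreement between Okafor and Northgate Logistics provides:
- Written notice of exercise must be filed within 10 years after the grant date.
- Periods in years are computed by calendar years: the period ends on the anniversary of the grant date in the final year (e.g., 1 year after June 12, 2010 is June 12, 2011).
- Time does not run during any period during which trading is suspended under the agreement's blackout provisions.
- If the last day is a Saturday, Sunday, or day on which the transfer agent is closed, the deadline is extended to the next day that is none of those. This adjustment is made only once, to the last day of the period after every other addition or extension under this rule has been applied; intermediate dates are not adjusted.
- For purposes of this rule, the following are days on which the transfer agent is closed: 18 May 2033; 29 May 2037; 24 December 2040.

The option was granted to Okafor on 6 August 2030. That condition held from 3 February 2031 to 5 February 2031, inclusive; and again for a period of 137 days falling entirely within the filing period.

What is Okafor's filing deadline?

10 years after 6 August 2030 is August 6, 2040.
From February 3, 2031 through February 5, 2031 inclusive is 3 days; tolling adds 3 days: August 6, 2040 + 3 days = August 9, 2040.
Tolling adds 137 days: August 9, 2040 + 137 days = December 24, 2040.
December 24, 2040 is a listed holiday. The next qualifying day is December 25, 2040.

December 25, 2040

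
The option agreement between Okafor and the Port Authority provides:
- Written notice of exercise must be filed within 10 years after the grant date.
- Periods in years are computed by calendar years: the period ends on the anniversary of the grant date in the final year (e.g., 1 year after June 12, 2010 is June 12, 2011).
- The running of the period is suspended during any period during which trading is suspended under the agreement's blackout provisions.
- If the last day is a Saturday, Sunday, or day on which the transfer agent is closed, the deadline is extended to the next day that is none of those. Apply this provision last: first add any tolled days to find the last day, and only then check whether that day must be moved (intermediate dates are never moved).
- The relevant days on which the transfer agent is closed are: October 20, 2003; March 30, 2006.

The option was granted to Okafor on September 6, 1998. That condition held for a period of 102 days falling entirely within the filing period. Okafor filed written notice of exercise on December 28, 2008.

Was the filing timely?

No

10 years after September 6, 1998 is September 6, 2008.
Tolling adds 102 days: September 6, 2008 + 102 days = December 17, 2008.
December 17, 2008 is a Wednesday and not a day on which the transfer agent is closed, so no extension applies.
The deadline is December 17, 2008; the filing on December 28, 2008 is after that date.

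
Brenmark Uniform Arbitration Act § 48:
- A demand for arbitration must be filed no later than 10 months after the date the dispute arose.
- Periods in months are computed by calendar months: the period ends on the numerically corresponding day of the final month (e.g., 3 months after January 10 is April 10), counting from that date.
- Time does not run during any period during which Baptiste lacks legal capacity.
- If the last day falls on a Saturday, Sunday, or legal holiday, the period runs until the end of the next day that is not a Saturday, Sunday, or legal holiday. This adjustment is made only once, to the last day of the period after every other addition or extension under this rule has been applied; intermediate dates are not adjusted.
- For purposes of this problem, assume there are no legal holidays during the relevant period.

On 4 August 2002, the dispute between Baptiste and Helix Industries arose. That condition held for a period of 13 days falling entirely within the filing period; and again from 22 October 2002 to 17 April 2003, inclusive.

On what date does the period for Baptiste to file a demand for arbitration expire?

10 months after 4 August 2002 is June 4, 2003.
Tolling adds 13 days: June 4, 2003 + 13 days = June 17, 2003.
From October 22, 2002 through April 17, 2003 inclusive is 178 days; tolling adds 178 days: June 17, 2003 + 178 days = December 12, 2003.
December 12, 2003 is a Friday and not a legal holiday, so no extension applies.

December 12, 2003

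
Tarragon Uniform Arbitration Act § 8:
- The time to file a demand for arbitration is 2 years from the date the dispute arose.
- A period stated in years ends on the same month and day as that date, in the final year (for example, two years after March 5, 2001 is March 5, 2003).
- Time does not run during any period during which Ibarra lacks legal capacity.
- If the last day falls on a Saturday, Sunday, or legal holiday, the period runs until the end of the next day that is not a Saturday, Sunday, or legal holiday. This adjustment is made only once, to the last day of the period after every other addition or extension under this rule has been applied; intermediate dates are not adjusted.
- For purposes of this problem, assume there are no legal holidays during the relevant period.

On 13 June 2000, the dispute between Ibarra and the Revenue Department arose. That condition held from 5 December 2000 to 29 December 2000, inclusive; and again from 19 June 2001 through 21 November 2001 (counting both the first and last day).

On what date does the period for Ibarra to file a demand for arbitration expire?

2 years after 13 June 2000 is June 13, 2002.
From December 5, 2000 through December 29, 2000 inclusive is 25 days; tolling adds 25 days: June 13, 2002 + 25 days = July 8, 2002.
From June 19, 2001 through November 21, 2001 inclusive is 156 days; tolling adds 156 days: July 8, 2002 + 156 days = December 11, 2002.
December 11, 2002 is a Wednesday and not a legal holiday, so no extension applies.

December 11, 2002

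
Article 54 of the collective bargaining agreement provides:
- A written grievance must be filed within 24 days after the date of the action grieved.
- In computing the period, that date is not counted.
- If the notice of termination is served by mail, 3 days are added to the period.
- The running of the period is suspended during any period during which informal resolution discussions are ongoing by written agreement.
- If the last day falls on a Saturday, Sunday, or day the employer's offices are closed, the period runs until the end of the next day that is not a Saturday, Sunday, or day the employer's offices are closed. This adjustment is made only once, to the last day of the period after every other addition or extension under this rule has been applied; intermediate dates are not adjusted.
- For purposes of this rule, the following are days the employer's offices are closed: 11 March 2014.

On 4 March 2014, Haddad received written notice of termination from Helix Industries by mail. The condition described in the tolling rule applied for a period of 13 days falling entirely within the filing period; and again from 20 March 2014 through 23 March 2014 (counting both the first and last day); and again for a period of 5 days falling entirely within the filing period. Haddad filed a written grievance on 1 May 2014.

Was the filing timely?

24 days after 4 March 2014 is March 28, 2014.
Service was by mail, adding 3 days: March 28, 2014 + 3 days = March 31, 2014.
Tolling adds 13 days: March 31, 2014 + 13 days = April 13, 2014.
From March 20, 2014 through March 23, 2014 inclusive is 4 days; tolling adds 4 days: April 13, 2014 + 4 days = April 17, 2014.
Tolling adds 5 days: April 17, 2014 + 5 days = April 22, 2014.
April 22, 2014 is a Tuesday and not a day the employer's offices are closed, so no extension applies.
The deadline is April 22, 2014; the filing on May 1, 2014 is after that date.

No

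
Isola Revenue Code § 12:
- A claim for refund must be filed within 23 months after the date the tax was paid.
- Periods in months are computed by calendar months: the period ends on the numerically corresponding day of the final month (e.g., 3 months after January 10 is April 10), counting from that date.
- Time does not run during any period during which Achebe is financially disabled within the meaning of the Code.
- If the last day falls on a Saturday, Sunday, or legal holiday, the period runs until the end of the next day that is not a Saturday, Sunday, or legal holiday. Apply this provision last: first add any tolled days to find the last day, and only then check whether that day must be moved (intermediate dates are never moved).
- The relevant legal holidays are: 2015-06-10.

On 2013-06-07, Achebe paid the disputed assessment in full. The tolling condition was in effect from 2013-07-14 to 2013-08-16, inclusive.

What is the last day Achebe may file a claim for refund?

23 months after 2013-06-07 is May 7, 2015.
From July 14, 2013 through August 16, 2013 inclusive is 34 days; tolling adds 34 days: May 7, 2015 + 34 days = June 10, 2015.
June 10, 2015 is a listed holiday. The next qualifying day is June 11, 2015.

June 11, 2015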